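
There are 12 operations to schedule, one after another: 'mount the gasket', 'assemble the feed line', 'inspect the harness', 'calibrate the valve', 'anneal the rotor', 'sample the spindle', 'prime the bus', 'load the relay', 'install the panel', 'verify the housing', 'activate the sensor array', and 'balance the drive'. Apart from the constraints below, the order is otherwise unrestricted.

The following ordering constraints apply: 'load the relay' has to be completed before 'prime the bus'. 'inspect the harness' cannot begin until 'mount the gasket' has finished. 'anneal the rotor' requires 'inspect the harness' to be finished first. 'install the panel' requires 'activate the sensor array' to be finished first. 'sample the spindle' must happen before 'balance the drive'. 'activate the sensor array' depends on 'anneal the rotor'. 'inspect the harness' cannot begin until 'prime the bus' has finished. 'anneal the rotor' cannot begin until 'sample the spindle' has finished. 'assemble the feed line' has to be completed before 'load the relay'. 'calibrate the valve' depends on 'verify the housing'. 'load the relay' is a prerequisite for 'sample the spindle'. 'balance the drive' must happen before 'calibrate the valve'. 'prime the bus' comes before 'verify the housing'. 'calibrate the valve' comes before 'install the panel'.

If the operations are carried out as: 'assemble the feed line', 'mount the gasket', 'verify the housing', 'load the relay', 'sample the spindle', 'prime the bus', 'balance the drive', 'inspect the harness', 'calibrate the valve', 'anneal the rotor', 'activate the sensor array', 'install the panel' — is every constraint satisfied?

No

The sequence places 'verify the housing' ahead of 'prime the bus'.
Since 'prime the bus' is required before 'verify the housing', the ordering is invalid.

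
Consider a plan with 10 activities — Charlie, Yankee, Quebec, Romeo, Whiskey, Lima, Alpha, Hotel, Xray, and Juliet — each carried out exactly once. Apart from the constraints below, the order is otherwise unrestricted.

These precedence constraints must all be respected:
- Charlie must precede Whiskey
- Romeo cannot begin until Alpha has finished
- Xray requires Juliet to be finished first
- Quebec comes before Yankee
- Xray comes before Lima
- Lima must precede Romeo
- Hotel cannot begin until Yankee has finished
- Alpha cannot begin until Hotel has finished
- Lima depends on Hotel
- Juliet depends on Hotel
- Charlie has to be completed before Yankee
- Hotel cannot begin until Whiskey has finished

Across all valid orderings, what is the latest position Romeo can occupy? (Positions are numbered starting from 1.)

No constraint forces any activity after Romeo, so it can be placed last, in position 10.

10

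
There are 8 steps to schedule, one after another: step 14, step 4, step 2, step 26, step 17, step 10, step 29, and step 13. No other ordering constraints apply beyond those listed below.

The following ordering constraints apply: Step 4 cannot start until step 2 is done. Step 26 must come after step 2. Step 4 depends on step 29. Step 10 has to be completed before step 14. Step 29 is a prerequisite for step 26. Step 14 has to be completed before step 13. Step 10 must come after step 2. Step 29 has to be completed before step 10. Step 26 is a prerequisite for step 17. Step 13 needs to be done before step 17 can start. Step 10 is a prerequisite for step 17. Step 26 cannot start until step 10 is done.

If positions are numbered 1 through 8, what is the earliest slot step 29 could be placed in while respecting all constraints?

1

No constraint forces any other step before step 29, so it can be placed first.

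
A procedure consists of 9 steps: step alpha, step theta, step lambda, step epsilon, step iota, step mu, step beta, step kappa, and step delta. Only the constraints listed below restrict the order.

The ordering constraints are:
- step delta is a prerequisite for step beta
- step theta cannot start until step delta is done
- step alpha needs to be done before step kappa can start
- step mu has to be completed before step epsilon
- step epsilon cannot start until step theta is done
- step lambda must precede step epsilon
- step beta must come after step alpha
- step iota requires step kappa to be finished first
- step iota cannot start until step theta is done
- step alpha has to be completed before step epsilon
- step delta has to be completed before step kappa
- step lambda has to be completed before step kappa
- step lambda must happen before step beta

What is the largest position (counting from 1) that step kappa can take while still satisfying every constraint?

Following the constraints forward from step kappa, its only required successor is step iota.
With 1 mandatory successor out of 9 steps total, the latest slot for step kappa is 9−1 = 8, and it's reachable by doing all non-successors before step kappa.

8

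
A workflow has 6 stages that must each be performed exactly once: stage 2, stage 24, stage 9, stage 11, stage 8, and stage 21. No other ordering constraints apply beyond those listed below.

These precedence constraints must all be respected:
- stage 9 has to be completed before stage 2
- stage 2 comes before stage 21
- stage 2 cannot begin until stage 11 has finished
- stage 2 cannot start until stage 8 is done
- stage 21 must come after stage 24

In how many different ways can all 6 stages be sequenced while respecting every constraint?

The stages with no prerequisites are stage 24, stage 9, stage 11, stage 8; any of them can be placed first.
Enumerating by repeatedly choosing an available stage (one whose prerequisites are all placed) gives 30 distinct complete orderings.

30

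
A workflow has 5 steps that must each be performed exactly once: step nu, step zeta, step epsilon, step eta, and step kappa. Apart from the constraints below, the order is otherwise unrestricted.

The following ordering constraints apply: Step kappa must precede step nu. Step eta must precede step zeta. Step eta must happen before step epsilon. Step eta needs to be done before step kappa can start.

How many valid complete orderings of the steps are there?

Only step eta has no prerequisites, so it must go first.
Counting all ways to extend the partial order to a total order gives 12.

12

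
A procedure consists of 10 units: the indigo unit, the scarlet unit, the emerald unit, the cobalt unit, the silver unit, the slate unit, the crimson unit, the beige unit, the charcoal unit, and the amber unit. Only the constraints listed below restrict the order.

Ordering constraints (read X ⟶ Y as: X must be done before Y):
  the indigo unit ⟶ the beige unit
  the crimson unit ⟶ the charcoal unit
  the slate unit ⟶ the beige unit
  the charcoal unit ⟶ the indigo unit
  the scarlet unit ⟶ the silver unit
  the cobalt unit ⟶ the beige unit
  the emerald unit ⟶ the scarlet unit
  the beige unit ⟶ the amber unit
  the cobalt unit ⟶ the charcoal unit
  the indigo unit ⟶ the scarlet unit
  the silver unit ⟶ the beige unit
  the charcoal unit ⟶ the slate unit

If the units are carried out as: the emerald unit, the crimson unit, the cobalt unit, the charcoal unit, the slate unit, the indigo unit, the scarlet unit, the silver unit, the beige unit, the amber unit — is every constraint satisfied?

Checking each listed constraint against this order: for instance, the cobalt unit is in position 3 and the beige unit in position 9, so that constraint holds — and the remaining constraints check out the same way.

Yes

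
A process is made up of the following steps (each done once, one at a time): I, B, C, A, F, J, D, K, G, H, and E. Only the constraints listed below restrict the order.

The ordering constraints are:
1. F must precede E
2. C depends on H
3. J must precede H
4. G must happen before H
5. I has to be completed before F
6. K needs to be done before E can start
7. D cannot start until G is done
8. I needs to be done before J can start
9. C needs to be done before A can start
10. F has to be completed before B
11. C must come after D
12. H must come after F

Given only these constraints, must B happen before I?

No

The constraints actually force I before B (via I → F → B), not the other way around.
So B does not have to come before I — it cannot.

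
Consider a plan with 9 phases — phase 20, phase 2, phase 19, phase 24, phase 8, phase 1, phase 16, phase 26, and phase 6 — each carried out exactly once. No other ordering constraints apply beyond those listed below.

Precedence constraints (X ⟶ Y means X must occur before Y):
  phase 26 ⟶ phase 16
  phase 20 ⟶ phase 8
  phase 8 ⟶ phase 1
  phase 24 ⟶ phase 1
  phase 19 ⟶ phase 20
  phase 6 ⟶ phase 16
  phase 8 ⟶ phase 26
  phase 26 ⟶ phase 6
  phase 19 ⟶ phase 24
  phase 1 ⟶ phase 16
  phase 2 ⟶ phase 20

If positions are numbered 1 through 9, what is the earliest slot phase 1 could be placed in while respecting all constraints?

Every phase that must precede phase 1 has to come before it. Tracing all chains that end at phase 1, those phases are: phase 20, phase 2, phase 19, phase 24, phase 8 — 5 in total.
So at minimum 5 phases come before phase 1, putting phase 1 no earlier than position 6. That position is achievable by scheduling exactly those predecessors first.

6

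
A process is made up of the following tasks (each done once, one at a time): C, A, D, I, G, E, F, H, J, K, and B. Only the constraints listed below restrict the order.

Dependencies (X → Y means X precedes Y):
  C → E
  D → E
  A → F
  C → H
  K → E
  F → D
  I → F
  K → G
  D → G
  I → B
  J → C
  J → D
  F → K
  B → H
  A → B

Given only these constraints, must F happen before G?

Yes

Following the dependencies: F → K → G.
That forces F before G in every valid schedule.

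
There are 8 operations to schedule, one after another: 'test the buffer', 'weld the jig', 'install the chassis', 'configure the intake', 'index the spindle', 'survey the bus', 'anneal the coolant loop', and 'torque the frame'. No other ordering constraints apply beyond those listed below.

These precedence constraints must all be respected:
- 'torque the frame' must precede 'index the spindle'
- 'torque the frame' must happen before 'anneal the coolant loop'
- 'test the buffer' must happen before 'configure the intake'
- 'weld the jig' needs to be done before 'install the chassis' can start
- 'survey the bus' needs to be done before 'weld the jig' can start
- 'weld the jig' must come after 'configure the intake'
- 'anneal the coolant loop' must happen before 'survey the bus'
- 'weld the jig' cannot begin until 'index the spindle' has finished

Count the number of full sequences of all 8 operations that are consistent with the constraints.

45

The operations with no prerequisites are 'test the buffer', 'torque the frame'; any of them can be placed first.
Systematically extending each partial ordering one operation at a time and counting, there are 45 complete orderings.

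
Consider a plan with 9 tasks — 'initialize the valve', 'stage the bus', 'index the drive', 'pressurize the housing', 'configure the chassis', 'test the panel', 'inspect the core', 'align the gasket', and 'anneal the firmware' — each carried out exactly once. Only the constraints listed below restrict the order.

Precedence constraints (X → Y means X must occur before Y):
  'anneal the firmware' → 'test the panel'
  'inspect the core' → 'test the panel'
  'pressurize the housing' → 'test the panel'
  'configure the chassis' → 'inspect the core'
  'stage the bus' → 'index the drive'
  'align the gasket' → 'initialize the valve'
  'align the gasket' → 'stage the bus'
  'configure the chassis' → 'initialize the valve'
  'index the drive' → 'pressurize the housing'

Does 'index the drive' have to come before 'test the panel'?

Yes

Chaining the stated constraints: 'index the drive' → 'pressurize the housing' → 'test the panel'.
So 'index the drive' must precede 'test the panel' in any valid ordering.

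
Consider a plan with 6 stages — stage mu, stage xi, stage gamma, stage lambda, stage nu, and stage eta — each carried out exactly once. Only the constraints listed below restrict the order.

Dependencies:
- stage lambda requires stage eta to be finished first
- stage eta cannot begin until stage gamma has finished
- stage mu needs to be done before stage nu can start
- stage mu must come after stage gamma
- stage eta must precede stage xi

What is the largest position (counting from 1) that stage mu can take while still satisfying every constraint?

Following the constraints forward from stage mu, its only required successor is stage nu.
So at least 1 stage follows stage mu, putting stage mu no later than position 5. That position is achievable by scheduling everything else first.

5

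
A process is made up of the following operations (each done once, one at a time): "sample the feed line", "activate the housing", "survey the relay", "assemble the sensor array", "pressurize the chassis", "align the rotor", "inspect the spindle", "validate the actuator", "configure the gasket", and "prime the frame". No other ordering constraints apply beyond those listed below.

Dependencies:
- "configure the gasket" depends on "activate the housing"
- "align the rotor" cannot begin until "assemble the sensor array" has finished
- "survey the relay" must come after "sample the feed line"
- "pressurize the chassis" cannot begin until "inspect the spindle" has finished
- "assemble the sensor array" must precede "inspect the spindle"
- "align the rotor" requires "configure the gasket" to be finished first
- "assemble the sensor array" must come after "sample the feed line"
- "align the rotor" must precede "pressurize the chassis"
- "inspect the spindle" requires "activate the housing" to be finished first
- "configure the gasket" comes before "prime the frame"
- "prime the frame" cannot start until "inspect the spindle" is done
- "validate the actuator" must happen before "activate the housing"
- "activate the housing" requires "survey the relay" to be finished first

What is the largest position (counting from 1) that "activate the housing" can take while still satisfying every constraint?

Every operation that must follow "activate the housing" has to come after it. Tracing all chains starting from "activate the housing", those operations are: "pressurize the chassis", "align the rotor", "inspect the spindle", "configure the gasket", "prime the frame" — 5 in total.
With 5 mandatory successors out of 10 operations total, the latest slot for "activate the housing" is 10−5 = 5, and it's reachable by doing all non-successors before "activate the housing".

5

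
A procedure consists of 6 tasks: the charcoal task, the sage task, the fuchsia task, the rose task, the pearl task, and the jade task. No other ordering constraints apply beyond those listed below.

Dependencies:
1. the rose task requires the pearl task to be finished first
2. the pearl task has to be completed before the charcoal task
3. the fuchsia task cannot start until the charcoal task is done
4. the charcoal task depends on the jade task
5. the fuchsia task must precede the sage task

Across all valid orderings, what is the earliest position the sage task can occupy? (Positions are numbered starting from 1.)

5

Every task that must precede the sage task has to come before it. Tracing all chains that end at the sage task, those tasks are: the charcoal task, the fuchsia task, the pearl task, the jade task — 4 in total.
With 4 mandatory predecessors, the earliest the sage task can sit is position 4+1 = 5, and placing just those 4 first achieves it.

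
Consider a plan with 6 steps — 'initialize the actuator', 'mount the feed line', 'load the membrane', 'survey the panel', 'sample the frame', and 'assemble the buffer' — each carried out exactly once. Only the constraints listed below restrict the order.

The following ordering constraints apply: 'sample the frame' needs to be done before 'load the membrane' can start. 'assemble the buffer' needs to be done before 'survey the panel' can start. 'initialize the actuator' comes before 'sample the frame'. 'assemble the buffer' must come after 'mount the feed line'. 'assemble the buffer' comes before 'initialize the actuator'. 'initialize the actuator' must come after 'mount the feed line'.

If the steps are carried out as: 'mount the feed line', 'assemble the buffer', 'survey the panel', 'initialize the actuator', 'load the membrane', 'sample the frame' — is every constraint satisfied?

No

In the proposed order, 'load the membrane' appears before 'sample the frame'.
Since 'sample the frame' is required before 'load the membrane', the ordering is invalid.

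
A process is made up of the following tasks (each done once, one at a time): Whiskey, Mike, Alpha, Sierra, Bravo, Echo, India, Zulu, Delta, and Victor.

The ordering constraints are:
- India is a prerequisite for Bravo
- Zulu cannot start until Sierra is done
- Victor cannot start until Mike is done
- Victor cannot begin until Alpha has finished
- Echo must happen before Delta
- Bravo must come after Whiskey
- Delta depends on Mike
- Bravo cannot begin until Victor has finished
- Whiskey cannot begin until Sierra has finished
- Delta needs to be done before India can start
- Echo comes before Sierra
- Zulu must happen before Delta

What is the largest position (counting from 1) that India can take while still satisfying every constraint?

Following the constraints forward from India, its only required successor is Bravo.
So at least 1 task follows India, putting India no later than position 9. That position is achievable by scheduling everything else first.

9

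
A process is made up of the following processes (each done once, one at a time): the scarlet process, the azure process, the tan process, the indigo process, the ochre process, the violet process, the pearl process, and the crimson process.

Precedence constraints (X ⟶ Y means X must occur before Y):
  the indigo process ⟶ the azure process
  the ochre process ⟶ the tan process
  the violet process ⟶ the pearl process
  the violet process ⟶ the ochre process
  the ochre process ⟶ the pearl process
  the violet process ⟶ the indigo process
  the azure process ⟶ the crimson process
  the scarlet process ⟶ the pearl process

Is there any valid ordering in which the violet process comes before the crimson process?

The constraints force the violet process before the crimson process, so yes — every valid ordering has the violet process earlier.

Yes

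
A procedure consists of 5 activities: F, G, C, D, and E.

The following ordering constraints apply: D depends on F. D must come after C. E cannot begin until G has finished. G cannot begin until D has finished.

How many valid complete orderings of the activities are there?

2 activities have no prerequisites (F, C), so any of them could come first.
Systematically extending each partial ordering one activity at a time and counting, there are 2 complete orderings.

2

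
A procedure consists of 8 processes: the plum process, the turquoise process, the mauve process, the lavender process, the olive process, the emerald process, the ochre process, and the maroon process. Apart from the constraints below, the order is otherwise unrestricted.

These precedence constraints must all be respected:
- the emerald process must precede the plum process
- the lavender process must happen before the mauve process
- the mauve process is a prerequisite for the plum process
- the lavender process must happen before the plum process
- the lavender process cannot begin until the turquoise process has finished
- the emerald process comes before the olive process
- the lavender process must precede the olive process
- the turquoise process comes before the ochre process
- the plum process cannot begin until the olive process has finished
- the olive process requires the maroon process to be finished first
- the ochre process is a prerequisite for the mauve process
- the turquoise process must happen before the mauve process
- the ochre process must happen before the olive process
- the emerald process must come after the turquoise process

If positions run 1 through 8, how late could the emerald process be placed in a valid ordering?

6

Following every chain forward from the emerald process, the processes that must come later are the plum process, the olive process — 2 of them.
So at least 2 processes follow the emerald process, putting the emerald process no later than position 6. That position is achievable by scheduling everything else first.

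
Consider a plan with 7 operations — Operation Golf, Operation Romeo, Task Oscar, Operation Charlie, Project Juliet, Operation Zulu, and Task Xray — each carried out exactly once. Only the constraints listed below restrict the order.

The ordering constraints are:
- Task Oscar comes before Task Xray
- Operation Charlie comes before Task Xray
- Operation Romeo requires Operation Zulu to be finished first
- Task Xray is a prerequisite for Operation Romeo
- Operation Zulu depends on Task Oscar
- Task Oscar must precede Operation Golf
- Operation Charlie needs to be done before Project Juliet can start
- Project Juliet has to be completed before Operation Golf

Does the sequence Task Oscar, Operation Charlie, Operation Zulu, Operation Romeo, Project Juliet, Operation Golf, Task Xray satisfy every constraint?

Here Task Xray comes after Operation Romeo.
But one of the constraints requires Task Xray before Operation Romeo, so this ordering violates it.

No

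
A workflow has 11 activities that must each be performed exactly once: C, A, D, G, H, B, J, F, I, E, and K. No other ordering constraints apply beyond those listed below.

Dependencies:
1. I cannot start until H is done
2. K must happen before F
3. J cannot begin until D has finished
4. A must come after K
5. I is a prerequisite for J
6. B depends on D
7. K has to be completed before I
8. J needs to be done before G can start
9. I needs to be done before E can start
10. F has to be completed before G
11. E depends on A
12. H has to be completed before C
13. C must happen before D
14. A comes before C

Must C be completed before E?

C and E are not related by any chain of constraints.
There exist valid orderings with E before C, so C is not required to come first.

No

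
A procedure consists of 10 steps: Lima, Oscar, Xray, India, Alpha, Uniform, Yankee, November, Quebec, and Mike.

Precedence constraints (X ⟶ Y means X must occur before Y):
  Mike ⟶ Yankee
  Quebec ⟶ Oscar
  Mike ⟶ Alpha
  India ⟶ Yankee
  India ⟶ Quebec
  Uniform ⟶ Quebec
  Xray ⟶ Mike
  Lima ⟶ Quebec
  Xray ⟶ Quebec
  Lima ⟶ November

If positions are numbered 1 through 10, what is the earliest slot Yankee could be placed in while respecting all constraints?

Working backwards through the constraints from Yankee, its full set of required predecessors is Xray, India, Mike — 3 of them.
With 3 mandatory predecessors, the earliest Yankee can sit is position 3+1 = 4, and placing just those 3 first achieves it.

4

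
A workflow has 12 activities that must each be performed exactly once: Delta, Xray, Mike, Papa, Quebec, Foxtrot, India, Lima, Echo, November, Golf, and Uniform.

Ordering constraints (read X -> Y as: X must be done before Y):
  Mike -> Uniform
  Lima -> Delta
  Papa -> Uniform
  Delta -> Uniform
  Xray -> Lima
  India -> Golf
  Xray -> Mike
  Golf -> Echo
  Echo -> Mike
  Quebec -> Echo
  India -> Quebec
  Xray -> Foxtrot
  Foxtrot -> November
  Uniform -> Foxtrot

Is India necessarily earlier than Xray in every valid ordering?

No chain of constraints connects India to Xray in either direction.
There exist valid orderings with Xray before India, so India is not required to come first.

No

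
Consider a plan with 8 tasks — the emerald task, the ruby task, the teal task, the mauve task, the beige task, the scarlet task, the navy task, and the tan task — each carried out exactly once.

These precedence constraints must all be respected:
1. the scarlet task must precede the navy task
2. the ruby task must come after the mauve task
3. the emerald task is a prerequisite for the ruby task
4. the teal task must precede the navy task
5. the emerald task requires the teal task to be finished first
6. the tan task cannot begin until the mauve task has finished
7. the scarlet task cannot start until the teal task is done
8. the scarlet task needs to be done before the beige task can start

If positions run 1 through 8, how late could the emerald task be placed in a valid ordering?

7

Following the constraints forward from the emerald task, its only required successor is the ruby task.
So at least 1 task follows the emerald task, putting the emerald task no later than position 7. That position is achievable by scheduling everything else first.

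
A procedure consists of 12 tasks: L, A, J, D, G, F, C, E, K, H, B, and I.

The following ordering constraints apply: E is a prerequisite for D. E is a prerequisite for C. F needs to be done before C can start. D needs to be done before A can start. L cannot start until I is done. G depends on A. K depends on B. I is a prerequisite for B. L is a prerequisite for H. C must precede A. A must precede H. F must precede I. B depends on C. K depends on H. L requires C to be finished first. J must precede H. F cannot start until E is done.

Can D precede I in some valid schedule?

Yes

Nothing in the constraints forces I before D — there is no chain from I to D.
So a valid ordering placing D earlier than I exists.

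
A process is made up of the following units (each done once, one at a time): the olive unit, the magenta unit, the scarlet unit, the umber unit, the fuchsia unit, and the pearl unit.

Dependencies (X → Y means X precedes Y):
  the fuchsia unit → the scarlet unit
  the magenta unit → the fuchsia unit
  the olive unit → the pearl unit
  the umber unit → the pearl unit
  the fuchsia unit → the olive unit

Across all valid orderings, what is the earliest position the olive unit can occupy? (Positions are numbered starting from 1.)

Working backwards through the constraints from the olive unit, its full set of required predecessors is the magenta unit, the fuchsia unit — 2 of them.
With 2 mandatory predecessors, the earliest the olive unit can sit is position 2+1 = 3, and placing just those 2 first achieves it.

3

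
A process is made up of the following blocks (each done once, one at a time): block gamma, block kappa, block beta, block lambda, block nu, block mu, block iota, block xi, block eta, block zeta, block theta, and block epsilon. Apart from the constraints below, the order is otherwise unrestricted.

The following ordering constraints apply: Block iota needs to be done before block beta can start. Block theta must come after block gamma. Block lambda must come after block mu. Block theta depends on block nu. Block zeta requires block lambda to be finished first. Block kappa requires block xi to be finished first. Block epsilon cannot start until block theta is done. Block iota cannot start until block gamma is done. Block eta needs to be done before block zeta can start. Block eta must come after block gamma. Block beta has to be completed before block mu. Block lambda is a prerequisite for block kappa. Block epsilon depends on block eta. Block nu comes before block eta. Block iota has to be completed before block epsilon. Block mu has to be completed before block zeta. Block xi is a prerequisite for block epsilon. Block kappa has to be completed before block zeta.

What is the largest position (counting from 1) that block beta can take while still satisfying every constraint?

8

Every block that must follow block beta has to come after it. Tracing all chains starting from block beta, those blocks are: block kappa, block lambda, block mu, block zeta — 4 in total.
So at least 4 blocks follow block beta, putting block beta no later than position 8. That position is achievable by scheduling everything else first.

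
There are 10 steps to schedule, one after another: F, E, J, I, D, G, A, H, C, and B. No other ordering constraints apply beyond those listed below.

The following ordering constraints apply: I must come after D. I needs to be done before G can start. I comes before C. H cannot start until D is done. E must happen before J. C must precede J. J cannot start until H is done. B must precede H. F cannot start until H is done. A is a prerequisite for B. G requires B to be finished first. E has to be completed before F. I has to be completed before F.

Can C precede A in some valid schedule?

Nothing in the constraints forces A before C — there is no chain from A to C.
So a valid ordering placing C earlier than A exists.

Yes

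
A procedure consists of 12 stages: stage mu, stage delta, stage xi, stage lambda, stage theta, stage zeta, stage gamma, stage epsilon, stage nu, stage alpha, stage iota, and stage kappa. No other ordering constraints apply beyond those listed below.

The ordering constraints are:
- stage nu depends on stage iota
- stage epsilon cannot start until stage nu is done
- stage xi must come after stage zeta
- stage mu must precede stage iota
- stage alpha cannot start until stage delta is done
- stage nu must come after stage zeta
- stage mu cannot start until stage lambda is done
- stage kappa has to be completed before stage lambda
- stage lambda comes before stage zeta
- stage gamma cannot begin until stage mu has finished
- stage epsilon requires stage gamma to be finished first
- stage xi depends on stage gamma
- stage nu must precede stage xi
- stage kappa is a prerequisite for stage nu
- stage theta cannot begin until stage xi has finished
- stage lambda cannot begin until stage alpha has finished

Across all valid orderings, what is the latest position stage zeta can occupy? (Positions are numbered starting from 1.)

Following every chain forward from stage zeta, the stages that must come later are stage xi, stage theta, stage epsilon, stage nu — 4 of them.
So at least 4 stages follow stage zeta, putting stage zeta no later than position 8. That position is achievable by scheduling everything else first.

8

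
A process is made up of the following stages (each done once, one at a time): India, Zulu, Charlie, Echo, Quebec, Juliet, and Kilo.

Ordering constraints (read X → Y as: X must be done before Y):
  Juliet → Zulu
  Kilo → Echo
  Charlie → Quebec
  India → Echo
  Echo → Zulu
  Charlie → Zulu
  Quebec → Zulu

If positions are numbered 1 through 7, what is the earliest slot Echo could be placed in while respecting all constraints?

3

Every stage that must precede Echo has to come before it. Tracing all chains that end at Echo, those stages are: India, Kilo — 2 in total.
So at minimum 2 stages come before Echo, putting Echo no earlier than position 3. That position is achievable by scheduling exactly those predecessors first.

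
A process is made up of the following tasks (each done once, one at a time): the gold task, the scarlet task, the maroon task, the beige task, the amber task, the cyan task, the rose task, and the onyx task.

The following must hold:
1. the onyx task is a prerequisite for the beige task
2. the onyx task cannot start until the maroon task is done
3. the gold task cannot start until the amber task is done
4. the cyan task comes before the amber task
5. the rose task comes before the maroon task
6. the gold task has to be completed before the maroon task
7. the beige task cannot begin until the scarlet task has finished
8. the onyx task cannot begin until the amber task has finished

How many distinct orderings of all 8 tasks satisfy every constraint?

The tasks with no prerequisites are the scarlet task, the cyan task, the rose task; any of them can be placed first.
Systematically extending each partial ordering one task at a time and counting, there are 28 complete orderings.

28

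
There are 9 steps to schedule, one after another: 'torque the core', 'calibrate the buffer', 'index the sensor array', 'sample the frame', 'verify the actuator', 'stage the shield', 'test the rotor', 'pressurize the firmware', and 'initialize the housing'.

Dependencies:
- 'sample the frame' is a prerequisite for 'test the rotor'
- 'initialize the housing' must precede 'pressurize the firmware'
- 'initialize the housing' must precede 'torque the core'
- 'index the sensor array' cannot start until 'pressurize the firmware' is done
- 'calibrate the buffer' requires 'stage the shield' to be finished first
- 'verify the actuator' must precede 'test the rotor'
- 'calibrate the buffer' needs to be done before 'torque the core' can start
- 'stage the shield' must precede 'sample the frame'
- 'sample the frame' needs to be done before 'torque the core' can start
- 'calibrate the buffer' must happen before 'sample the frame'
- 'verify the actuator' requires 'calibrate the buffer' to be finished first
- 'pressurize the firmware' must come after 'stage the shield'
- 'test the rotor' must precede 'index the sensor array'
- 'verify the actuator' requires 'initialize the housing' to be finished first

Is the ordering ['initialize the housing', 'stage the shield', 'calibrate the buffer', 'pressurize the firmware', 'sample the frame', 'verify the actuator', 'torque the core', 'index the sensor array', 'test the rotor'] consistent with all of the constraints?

In the proposed order, 'index the sensor array' appears before 'test the rotor'.
Since 'test the rotor' is required before 'index the sensor array', the ordering is invalid.

No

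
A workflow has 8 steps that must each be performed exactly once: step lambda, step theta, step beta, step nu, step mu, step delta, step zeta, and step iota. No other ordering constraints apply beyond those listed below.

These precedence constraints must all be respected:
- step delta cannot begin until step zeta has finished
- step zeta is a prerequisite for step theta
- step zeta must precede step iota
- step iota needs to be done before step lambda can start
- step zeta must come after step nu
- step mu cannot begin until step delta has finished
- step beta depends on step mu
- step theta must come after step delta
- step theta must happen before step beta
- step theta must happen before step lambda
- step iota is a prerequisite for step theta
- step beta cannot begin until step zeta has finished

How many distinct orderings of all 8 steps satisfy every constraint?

Only step nu has no prerequisites, so it must go first.
Enumerating by repeatedly choosing an available step (one whose prerequisites are all placed) gives 12 distinct complete orderings.

12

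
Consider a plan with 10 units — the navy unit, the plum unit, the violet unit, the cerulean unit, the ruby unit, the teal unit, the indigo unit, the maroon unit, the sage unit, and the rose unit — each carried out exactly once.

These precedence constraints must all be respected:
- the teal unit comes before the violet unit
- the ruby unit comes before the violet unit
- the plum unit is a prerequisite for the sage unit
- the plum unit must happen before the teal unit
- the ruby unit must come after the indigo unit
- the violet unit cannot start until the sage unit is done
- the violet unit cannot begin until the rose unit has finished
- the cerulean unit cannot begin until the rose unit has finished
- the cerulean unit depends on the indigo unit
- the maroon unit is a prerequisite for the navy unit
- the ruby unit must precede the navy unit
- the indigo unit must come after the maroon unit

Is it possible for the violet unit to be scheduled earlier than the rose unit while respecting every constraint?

There is a dependency chain the rose unit → the violet unit, so the violet unit always comes after the rose unit.
Hence the violet unit can never be scheduled before the rose unit.

No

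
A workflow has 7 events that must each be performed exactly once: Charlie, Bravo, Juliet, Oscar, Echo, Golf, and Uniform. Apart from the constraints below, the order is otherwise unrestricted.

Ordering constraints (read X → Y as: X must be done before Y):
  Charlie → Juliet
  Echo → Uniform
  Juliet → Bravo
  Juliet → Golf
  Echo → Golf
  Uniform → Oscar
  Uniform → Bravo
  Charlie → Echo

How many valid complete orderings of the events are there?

24

Charlie is the only event with nothing required before it, so every ordering starts there.
Counting all ways to extend the partial order to a total order gives 24.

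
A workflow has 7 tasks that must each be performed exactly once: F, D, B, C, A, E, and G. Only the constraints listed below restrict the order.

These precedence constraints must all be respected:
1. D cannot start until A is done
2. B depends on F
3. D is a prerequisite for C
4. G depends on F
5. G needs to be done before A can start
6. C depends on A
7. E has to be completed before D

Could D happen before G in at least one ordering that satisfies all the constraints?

Following G → A → D, G must precede D in every valid ordering.
So no valid ordering can have D before G.

No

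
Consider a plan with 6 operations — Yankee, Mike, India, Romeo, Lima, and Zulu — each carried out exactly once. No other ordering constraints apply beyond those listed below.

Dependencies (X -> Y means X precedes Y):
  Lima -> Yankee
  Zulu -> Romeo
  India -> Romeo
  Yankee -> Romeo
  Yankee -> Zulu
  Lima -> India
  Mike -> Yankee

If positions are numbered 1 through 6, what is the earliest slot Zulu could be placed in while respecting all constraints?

Working backwards through the constraints from Zulu, its full set of required predecessors is Yankee, Mike, Lima — 3 of them.
So at minimum 3 operations come before Zulu, putting Zulu no earlier than position 4. That position is achievable by scheduling exactly those predecessors first.

4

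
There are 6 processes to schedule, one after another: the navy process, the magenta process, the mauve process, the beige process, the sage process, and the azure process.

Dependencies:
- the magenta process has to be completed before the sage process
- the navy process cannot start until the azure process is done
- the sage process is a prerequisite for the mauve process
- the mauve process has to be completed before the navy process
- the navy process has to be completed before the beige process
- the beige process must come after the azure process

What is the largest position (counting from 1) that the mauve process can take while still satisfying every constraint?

4

Following every chain forward from the mauve process, the processes that must come later are the navy process, the beige process — 2 of them.
With 2 mandatory successors out of 6 processes total, the latest slot for the mauve process is 6−2 = 4, and it's reachable by doing all non-successors before the mauve process.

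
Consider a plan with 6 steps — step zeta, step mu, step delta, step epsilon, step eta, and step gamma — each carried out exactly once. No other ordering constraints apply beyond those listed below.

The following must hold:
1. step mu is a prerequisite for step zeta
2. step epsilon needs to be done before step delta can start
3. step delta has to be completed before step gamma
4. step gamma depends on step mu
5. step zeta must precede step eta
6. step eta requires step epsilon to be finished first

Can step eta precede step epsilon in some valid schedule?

Following step epsilon → step eta, step epsilon must precede step eta in every valid ordering.
So no valid ordering can have step eta before step epsilon.

No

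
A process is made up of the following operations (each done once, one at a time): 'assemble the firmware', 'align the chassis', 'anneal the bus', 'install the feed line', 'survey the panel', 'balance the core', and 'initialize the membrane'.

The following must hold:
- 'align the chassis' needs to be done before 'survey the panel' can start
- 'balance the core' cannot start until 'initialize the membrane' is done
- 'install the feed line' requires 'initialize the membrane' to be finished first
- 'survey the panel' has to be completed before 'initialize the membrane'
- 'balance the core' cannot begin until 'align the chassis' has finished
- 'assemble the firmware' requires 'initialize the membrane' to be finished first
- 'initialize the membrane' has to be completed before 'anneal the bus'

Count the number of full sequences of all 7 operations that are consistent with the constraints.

'align the chassis' is the only operation with nothing required before it, so every ordering starts there.
Systematically extending each partial ordering one operation at a time and counting, there are 24 complete orderings.

24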